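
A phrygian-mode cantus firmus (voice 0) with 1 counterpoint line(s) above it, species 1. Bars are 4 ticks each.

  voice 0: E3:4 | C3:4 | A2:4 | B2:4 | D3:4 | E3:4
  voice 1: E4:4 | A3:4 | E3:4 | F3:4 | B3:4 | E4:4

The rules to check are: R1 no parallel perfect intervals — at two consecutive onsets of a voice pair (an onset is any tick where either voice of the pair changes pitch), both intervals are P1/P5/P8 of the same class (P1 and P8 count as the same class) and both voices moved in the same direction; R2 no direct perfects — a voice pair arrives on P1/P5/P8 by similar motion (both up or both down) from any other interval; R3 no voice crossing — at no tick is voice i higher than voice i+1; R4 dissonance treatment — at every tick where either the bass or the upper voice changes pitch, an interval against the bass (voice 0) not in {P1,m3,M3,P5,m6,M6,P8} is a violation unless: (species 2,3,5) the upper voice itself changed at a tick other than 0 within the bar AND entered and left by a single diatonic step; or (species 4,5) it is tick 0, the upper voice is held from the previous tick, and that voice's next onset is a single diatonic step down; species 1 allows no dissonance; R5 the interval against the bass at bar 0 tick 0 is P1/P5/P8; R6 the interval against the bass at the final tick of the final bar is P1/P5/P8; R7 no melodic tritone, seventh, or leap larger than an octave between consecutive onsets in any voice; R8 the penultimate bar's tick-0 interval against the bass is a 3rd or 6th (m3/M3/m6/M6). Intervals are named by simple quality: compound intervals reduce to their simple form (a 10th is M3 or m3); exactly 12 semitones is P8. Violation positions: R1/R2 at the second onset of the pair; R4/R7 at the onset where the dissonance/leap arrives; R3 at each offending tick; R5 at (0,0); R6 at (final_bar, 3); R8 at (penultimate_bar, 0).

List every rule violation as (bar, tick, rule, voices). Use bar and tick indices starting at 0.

(2, 0, R2, (0, 1))
(3, 0, R4, (0, 1))
(4, 0, R7, (1,))
(5, 0, R2, (0, 1))

bar 0: v0=E3 v1=E4 downbeat P8
bar 1: v0=C3 v1=A3 downbeat M6
bar 2: v0=A2 v1=E3 downbeat P5
bar 3: v0=B2 v1=F3 downbeat TT
bar 4: v0=D3 v1=B3 downbeat M6
bar 5: v0=E3 v1=E4 downbeat P8
  -> R2 @ bar 2 tick 0 v(0, 1): C3/A3 M6 -> A2/E3 P5 similar
  -> R4 @ bar 3 tick 0 v(0, 1): B2/F3 TT untreated
  -> R7 @ bar 4 tick 0 v(1,): F3->B3 leap 6st
  -> R2 @ bar 5 tick 0 v(0, 1): D3/B3 M6 -> E3/E4 P8 similar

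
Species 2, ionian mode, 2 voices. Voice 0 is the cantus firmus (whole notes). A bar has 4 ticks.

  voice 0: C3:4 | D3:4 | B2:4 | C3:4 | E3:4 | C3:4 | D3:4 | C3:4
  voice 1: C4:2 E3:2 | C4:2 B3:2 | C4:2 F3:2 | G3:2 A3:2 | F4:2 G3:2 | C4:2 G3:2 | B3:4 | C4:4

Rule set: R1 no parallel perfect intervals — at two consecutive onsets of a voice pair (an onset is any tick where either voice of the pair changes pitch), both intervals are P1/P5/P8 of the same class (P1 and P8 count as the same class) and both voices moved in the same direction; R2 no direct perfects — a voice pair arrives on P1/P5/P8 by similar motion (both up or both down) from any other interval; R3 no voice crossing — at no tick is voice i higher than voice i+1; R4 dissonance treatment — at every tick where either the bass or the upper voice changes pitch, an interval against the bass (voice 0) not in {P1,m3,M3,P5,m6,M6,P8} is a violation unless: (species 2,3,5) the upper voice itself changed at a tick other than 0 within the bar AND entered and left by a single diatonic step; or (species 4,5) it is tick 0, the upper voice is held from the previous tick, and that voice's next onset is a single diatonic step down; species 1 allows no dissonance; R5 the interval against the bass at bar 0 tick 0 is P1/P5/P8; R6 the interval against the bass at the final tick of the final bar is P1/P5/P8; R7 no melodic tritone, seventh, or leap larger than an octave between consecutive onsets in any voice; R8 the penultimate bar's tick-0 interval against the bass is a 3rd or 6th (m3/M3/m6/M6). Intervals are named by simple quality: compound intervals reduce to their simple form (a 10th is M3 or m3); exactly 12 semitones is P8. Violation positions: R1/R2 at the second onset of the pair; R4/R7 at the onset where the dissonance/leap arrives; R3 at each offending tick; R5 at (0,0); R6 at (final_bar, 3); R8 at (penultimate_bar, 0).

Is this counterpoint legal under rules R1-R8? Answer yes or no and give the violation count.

bar 0: v0=C3 v1=C4 (P8)
bar 1: v0=D3 v1=C4 (m7)
bar 2: v0=B2 v1=C4 (m2)
bar 3: v0=C3 v1=G3 (P5)
bar 4: v0=E3 v1=F4 (m2)
bar 5: v0=C3 v1=C4 (P8)
bar 6: v0=D3 v1=B3 (M6)
bar 7: v0=C3 v1=C4 (P8)
  R4 @ bar1.0: D3/C4 m7 untreated
  R4 @ bar2.0: B2/C4 m2 untreated
  R4 @ bar2.2: B2/F3 TT untreated
  R2 @ bar3.0: B2/F3 TT -> C3/G3 P5 similar
  R4 @ bar4.0: E3/F4 m2 untreated
  R7 @ bar4.2: F4->G3 leap 10st

No (6 violations)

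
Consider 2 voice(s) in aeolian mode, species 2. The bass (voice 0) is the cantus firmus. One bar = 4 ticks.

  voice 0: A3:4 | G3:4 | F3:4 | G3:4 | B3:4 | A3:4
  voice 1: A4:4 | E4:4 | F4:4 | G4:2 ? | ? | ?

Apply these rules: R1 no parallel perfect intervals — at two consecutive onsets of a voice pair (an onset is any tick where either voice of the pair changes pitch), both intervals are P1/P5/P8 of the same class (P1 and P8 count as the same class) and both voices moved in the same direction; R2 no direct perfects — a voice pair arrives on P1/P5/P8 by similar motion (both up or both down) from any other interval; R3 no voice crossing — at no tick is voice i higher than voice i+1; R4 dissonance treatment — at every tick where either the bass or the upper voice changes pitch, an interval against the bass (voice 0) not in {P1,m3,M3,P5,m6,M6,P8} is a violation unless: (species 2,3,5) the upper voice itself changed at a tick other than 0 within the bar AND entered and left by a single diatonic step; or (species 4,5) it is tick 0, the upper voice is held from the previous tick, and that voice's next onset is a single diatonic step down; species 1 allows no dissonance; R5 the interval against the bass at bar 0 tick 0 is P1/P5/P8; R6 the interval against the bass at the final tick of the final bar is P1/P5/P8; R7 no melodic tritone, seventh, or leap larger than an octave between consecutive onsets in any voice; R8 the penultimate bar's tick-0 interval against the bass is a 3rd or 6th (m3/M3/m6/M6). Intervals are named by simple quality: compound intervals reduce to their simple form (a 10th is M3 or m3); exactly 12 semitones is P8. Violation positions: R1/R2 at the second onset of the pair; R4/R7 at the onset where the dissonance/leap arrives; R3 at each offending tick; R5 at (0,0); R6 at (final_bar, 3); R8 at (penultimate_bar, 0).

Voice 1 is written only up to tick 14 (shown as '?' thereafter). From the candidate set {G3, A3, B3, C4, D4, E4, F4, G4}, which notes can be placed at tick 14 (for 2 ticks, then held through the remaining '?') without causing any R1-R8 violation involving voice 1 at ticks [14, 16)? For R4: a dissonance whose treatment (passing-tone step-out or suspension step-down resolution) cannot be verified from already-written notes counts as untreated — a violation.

G3: legal
A3: violates R4,R7
B3: legal
C4: violates R4
D4: legal
E4: legal
F4: violates R4
G4: legal

{B3, D4, E4, G3, G4}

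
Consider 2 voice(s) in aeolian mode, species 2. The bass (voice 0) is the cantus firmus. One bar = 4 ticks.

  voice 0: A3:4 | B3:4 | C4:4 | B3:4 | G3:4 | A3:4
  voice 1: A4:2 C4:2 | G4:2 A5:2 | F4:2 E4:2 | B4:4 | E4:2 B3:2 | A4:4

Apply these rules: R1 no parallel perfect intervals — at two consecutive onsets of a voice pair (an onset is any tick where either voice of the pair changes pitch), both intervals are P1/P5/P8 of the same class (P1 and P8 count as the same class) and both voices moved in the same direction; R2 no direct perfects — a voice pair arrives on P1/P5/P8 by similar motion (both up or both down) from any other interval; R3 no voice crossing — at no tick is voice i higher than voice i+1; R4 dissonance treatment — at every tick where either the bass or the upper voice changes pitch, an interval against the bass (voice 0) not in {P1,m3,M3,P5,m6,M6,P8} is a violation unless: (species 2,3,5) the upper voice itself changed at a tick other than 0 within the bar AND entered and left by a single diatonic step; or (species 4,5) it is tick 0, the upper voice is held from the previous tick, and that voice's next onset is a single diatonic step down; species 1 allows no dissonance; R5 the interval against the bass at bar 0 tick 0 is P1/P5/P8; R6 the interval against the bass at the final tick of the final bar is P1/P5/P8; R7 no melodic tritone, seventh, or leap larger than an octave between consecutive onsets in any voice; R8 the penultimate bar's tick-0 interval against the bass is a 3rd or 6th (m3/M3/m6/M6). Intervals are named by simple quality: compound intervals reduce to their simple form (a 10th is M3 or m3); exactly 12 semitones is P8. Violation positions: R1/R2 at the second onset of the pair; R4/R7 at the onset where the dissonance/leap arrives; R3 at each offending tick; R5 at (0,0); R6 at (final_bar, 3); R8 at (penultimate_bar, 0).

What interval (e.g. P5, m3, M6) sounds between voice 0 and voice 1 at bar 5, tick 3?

P8

voice 0=A3 voice 1=A4 -> P8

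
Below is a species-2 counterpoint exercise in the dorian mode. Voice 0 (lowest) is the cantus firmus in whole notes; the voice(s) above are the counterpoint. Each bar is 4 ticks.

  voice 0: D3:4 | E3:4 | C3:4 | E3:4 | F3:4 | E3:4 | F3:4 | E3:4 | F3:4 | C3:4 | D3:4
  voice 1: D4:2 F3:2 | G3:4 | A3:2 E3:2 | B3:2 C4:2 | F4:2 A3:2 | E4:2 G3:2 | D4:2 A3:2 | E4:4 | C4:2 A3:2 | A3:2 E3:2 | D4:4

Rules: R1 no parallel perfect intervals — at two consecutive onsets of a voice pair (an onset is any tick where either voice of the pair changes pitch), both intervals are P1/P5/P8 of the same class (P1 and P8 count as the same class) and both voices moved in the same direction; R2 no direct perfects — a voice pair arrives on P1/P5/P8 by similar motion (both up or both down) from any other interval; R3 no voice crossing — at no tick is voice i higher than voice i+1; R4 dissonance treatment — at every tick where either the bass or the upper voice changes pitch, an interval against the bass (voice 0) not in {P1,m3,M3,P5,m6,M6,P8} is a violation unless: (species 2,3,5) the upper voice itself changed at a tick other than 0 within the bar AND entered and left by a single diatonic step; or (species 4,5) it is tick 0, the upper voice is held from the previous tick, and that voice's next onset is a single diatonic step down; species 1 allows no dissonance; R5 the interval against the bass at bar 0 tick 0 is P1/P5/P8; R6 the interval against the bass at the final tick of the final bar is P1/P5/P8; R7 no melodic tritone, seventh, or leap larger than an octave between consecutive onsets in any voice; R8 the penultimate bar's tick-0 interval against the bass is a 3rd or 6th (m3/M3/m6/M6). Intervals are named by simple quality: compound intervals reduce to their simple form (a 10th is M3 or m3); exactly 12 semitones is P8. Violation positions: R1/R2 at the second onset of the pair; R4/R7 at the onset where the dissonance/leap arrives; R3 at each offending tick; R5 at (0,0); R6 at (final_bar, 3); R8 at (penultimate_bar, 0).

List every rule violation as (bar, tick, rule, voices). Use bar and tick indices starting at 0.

(3, 0, R2, (0, 1))
(4, 0, R2, (0, 1))
(10, 0, R2, (0, 1))
(10, 0, R7, (1,))

bar 0: v0=D3 v1=D4 downbeat P8
bar 1: v0=E3 v1=G3 downbeat m3
bar 2: v0=C3 v1=A3 downbeat M6
bar 3: v0=E3 v1=B3 downbeat P5
bar 4: v0=F3 v1=F4 downbeat P8
bar 5: v0=E3 v1=E4 downbeat P8
bar 6: v0=F3 v1=D4 downbeat M6
bar 7: v0=E3 v1=E4 downbeat P8
bar 8: v0=F3 v1=C4 downbeat P5
bar 9: v0=C3 v1=A3 downbeat M6
bar 10: v0=D3 v1=D4 downbeat P8
  -> R2 @ bar 3 tick 0 v(0, 1): C3/E3 M3 -> E3/B3 P5 similar
  -> R2 @ bar 4 tick 0 v(0, 1): E3/C4 m6 -> F3/F4 P8 similar
  -> R2 @ bar 10 tick 0 v(0, 1): C3/E3 M3 -> D3/D4 P8 similar
  -> R7 @ bar 10 tick 0 v(1,): E3->D4 leap 10st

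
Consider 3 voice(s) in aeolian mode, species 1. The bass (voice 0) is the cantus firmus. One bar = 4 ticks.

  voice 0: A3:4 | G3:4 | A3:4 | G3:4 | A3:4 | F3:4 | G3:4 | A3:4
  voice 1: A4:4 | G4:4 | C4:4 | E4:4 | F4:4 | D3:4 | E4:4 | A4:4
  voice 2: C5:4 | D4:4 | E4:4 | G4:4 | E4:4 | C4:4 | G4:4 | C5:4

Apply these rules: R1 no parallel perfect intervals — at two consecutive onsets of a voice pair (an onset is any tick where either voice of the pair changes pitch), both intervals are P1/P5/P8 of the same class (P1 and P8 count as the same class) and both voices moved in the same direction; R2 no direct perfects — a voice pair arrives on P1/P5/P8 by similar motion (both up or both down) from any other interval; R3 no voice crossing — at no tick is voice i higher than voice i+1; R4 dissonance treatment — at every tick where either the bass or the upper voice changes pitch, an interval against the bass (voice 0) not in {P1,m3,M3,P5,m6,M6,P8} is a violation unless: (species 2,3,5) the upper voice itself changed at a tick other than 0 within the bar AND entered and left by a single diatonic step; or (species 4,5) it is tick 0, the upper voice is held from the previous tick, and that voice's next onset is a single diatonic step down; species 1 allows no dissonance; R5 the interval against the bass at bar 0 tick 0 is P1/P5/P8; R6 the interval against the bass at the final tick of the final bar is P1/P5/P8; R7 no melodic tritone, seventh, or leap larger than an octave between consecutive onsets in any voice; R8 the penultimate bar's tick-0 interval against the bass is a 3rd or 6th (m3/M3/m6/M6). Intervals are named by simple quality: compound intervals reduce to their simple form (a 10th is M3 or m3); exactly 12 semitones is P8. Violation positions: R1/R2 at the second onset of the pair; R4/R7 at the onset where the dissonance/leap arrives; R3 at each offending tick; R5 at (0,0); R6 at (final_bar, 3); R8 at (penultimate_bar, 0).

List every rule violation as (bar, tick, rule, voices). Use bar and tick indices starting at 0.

bar 0: v0=A3 v1=A4 v2=C5 downbeat m3
bar 1: v0=G3 v1=G4 v2=D4 downbeat P5
bar 2: v0=A3 v1=C4 v2=E4 downbeat P5
bar 3: v0=G3 v1=E4 v2=G4 downbeat P8
bar 4: v0=A3 v1=F4 v2=E4 downbeat P5
bar 5: v0=F3 v1=D3 v2=C4 downbeat P5
bar 6: v0=G3 v1=E4 v2=G4 downbeat P8
bar 7: v0=A3 v1=A4 v2=C5 downbeat m3
  -> R5 @ bar 0 tick 0 v(0, 2): opens on m3
  -> R1 @ bar 1 tick 0 v(0, 1): A3/A4 P8 -> G3/G4 P8 similar
  -> R2 @ bar 1 tick 0 v(0, 2): A3/C5 m3 -> G3/D4 P5 similar
  -> R3 @ bar 1 tick 0 v(1, 2): G4 above D4
  -> R7 @ bar 1 tick 0 v(2,): C5->D4 leap 10st
  -> R3 @ bar 1 tick 1 v(1, 2): G4 above D4
  -> R3 @ bar 1 tick 2 v(1, 2): G4 above D4
  -> R3 @ bar 1 tick 3 v(1, 2): G4 above D4
  -> R1 @ bar 2 tick 0 v(0, 2): G3/D4 P5 -> A3/E4 P5 similar
  -> R3 @ bar 4 tick 0 v(1, 2): F4 above E4
  -> R3 @ bar 4 tick 1 v(1, 2): F4 above E4
  -> R3 @ bar 4 tick 2 v(1, 2): F4 above E4
  -> R3 @ bar 4 tick 3 v(1, 2): F4 above E4
  -> R1 @ bar 5 tick 0 v(0, 2): A3/E4 P5 -> F3/C4 P5 similar
  -> R3 @ bar 5 tick 0 v(0, 1): F3 above D3
  -> R7 @ bar 5 tick 0 v(1,): F4->D3 leap 15st
  -> R3 @ bar 5 tick 1 v(0, 1): F3 above D3
  -> R3 @ bar 5 tick 2 v(0, 1): F3 above D3
  -> R3 @ bar 5 tick 3 v(0, 1): F3 above D3
  -> R2 @ bar 6 tick 0 v(0, 2): F3/C4 P5 -> G3/G4 P8 similar
  -> R7 @ bar 6 tick 0 v(1,): D3->E4 leap 14st
  -> R8 @ bar 6 tick 0 v(0, 2): penult P8 not 3rd/6th
  -> R2 @ bar 7 tick 0 v(0, 1): G3/E4 M6 -> A3/A4 P8 similar
  -> R6 @ bar 7 tick 3 v(0, 2): closes on m3

(0, 0, R5, (0, 2))
(1, 0, R1, (0, 1))
(1, 0, R2, (0, 2))
(1, 0, R3, (1, 2))
(1, 0, R7, (2,))
(1, 1, R3, (1, 2))
(1, 2, R3, (1, 2))
(1, 3, R3, (1, 2))
(2, 0, R1, (0, 2))
(4, 0, R3, (1, 2))
(4, 1, R3, (1, 2))
(4, 2, R3, (1, 2))
(4, 3, R3, (1, 2))
(5, 0, R1, (0, 2))
(5, 0, R3, (0, 1))
(5, 0, R7, (1,))
(5, 1, R3, (0, 1))
(5, 2, R3, (0, 1))
(5, 3, R3, (0, 1))
(6, 0, R2, (0, 2))
(6, 0, R7, (1,))
(6, 0, R8, (0, 2))
(7, 0, R2, (0, 1))
(7, 3, R6, (0, 2))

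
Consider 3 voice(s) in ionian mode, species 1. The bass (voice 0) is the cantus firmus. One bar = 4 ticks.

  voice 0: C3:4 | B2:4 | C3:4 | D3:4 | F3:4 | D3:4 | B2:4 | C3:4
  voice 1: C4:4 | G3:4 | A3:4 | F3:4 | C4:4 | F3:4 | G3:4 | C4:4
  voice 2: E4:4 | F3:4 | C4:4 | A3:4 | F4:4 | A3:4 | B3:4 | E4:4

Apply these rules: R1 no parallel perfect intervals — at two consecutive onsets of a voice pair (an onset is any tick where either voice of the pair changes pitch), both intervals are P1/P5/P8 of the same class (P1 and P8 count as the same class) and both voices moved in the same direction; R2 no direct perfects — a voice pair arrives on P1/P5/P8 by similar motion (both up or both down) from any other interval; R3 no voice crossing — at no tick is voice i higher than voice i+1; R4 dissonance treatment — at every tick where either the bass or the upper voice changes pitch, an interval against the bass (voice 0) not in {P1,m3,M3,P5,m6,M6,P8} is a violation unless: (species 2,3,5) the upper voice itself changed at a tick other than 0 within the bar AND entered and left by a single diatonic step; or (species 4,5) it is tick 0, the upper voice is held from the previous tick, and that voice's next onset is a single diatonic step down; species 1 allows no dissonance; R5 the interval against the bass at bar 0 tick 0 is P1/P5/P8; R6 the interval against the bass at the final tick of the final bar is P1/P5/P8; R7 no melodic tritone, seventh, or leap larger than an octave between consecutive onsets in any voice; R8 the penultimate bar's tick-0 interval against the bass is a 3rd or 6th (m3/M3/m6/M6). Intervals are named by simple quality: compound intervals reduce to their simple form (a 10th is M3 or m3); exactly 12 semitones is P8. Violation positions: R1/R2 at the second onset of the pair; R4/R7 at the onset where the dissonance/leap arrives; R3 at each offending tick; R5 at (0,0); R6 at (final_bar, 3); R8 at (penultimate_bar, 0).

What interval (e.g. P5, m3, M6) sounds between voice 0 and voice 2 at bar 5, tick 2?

voice 0=D3 voice 2=A3 -> P5

P5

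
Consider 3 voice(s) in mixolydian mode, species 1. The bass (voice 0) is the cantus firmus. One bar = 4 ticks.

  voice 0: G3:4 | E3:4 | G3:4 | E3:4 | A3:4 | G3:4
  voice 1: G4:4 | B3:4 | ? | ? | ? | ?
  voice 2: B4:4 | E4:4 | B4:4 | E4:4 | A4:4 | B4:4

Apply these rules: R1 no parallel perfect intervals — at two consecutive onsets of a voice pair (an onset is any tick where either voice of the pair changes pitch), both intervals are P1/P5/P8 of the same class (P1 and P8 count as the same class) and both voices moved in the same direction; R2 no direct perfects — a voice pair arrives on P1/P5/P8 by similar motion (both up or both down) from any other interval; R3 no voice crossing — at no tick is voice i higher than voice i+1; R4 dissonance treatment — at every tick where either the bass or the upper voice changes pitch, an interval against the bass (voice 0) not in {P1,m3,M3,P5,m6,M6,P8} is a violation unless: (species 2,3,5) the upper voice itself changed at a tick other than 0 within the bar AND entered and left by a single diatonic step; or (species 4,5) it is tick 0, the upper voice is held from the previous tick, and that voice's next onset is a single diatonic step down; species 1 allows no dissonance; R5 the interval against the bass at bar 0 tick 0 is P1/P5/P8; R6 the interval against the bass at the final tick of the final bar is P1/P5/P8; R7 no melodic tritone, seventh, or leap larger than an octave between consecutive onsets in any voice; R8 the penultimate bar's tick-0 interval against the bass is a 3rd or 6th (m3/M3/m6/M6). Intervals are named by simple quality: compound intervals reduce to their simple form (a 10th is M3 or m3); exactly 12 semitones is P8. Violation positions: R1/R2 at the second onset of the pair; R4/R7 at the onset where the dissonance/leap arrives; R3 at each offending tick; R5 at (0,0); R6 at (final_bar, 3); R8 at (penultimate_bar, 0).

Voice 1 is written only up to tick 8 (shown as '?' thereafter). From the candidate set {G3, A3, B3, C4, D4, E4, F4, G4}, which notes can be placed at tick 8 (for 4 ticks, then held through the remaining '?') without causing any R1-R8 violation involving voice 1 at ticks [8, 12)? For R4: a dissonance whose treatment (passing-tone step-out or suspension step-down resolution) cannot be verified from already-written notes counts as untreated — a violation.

G3: legal
A3: violates R4
B3: legal
C4: violates R4
D4: violates R1
E4: violates R2
F4: violates R4,R7
G4: violates R2

{B3, G3}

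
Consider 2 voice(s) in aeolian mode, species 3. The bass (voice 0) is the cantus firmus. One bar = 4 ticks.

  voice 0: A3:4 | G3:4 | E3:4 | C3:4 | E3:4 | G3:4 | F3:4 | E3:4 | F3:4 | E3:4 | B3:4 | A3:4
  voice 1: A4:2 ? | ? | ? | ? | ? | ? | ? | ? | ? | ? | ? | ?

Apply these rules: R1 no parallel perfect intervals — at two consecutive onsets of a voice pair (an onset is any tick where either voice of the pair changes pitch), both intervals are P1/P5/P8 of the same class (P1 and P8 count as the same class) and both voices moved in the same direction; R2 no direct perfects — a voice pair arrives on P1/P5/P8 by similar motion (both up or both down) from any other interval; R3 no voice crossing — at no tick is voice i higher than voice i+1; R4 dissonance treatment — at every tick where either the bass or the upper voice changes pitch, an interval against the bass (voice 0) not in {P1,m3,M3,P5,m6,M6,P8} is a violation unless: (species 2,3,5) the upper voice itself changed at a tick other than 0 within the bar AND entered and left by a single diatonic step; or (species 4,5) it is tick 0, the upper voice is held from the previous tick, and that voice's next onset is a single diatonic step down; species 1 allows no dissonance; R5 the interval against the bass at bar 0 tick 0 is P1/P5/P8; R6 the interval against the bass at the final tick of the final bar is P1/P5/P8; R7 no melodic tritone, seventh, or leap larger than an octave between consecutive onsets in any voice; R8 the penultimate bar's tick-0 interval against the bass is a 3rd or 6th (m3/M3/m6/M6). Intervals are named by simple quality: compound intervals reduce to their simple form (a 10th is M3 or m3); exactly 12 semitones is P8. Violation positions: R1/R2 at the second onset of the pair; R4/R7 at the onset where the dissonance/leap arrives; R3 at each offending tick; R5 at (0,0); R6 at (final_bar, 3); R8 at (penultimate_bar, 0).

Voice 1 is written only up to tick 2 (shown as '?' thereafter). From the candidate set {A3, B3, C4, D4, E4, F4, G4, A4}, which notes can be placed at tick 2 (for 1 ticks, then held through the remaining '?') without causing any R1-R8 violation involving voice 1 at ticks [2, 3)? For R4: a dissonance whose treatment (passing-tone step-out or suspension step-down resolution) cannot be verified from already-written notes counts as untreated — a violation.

{A3, A4, C4, E4, F4}

A3: legal
B3: violates R4,R7
C4: legal
D4: violates R4
E4: legal
F4: legal
G4: violates R4
A4: legal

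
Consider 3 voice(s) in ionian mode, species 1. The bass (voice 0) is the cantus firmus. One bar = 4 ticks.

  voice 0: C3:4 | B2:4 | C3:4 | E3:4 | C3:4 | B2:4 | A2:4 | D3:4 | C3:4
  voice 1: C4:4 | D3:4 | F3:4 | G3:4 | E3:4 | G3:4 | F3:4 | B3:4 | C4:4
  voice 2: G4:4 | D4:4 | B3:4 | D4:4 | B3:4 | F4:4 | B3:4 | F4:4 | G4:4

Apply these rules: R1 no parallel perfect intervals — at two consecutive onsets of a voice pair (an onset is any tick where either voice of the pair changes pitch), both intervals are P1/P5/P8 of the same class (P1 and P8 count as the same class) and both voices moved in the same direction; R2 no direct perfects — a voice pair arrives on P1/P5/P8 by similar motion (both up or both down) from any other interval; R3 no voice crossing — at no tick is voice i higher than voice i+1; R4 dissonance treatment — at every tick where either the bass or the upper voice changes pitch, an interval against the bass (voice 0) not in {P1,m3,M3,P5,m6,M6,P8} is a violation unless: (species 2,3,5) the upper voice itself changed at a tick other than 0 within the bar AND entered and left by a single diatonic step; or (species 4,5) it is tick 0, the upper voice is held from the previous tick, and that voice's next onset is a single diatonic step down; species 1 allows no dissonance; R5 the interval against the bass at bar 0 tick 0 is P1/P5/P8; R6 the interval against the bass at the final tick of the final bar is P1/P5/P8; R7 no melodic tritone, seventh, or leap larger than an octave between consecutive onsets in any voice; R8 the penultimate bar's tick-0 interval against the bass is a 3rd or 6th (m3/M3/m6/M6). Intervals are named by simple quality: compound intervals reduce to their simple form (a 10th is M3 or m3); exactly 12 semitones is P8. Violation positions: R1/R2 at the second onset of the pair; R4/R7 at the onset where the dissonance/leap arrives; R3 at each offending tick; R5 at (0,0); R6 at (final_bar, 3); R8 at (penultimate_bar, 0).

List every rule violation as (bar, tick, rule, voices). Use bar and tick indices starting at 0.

(1, 0, R2, (1, 2))
(1, 0, R7, (1,))
(2, 0, R4, (0, 1))
(2, 0, R4, (0, 2))
(3, 0, R2, (1, 2))
(3, 0, R4, (0, 2))
(4, 0, R1, (1, 2))
(4, 0, R4, (0, 2))
(5, 0, R4, (0, 2))
(5, 0, R7, (2,))
(6, 0, R4, (0, 2))
(6, 0, R7, (2,))
(7, 0, R7, (1,))
(7, 0, R7, (2,))
(8, 0, R2, (1, 2))

bar 0: v0=C3 v1=C4 v2=G4 downbeat P5
bar 1: v0=B2 v1=D3 v2=D4 downbeat m3
bar 2: v0=C3 v1=F3 v2=B3 downbeat M7
bar 3: v0=E3 v1=G3 v2=D4 downbeat m7
bar 4: v0=C3 v1=E3 v2=B3 downbeat M7
bar 5: v0=B2 v1=G3 v2=F4 downbeat TT
bar 6: v0=A2 v1=F3 v2=B3 downbeat M2
bar 7: v0=D3 v1=B3 v2=F4 downbeat m3
bar 8: v0=C3 v1=C4 v2=G4 downbeat P5
  -> R2 @ bar 1 tick 0 v(1, 2): C4/G4 P5 -> D3/D4 P8 similar
  -> R7 @ bar 1 tick 0 v(1,): C4->D3 leap 10st
  -> R4 @ bar 2 tick 0 v(0, 1): C3/F3 P4 untreated
  -> R4 @ bar 2 tick 0 v(0, 2): C3/B3 M7 untreated
  -> R2 @ bar 3 tick 0 v(1, 2): F3/B3 TT -> G3/D4 P5 similar
  -> R4 @ bar 3 tick 0 v(0, 2): E3/D4 m7 untreated
  -> R1 @ bar 4 tick 0 v(1, 2): G3/D4 P5 -> E3/B3 P5 similar
  -> R4 @ bar 4 tick 0 v(0, 2): C3/B3 M7 untreated
  -> R4 @ bar 5 tick 0 v(0, 2): B2/F4 TT untreated
  -> R7 @ bar 5 tick 0 v(2,): B3->F4 leap 6st
  -> R4 @ bar 6 tick 0 v(0, 2): A2/B3 M2 untreated
  -> R7 @ bar 6 tick 0 v(2,): F4->B3 leap 6st
  -> R7 @ bar 7 tick 0 v(1,): F3->B3 leap 6st
  -> R7 @ bar 7 tick 0 v(2,): B3->F4 leap 6st
  -> R2 @ bar 8 tick 0 v(1, 2): B3/F4 TT -> C4/G4 P5 similar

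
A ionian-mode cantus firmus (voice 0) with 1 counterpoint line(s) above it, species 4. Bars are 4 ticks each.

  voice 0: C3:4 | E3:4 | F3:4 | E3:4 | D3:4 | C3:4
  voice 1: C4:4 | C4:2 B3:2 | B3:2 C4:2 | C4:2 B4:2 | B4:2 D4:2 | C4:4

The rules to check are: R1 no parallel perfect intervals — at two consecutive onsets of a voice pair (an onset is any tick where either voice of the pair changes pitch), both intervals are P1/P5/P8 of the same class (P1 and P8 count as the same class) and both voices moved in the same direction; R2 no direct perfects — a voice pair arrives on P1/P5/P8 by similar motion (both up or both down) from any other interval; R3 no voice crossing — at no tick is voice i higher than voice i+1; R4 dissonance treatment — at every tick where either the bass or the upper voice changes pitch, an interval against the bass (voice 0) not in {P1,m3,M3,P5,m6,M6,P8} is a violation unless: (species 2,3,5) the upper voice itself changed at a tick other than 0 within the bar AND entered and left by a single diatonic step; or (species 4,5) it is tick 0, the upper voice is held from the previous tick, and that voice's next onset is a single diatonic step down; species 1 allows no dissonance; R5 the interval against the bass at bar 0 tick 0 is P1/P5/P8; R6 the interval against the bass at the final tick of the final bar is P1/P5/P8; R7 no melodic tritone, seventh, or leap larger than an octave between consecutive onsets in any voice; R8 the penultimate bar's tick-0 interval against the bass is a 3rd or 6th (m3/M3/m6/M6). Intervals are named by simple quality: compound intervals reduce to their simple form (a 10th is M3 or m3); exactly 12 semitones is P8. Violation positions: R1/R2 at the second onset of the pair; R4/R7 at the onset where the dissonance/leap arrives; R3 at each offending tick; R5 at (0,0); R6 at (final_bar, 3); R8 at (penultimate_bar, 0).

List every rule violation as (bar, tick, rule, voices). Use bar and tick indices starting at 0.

(2, 0, R4, (0, 1))
(3, 2, R7, (1,))
(5, 0, R1, (0, 1))

bar 0: v0=C3 v1=C4 downbeat P8
bar 1: v0=E3 v1=C4 downbeat m6
bar 2: v0=F3 v1=B3 downbeat TT
bar 3: v0=E3 v1=C4 downbeat m6
bar 4: v0=D3 v1=B4 downbeat M6
bar 5: v0=C3 v1=C4 downbeat P8
  -> R4 @ bar 2 tick 0 v(0, 1): F3/B3 TT untreated
  -> R7 @ bar 3 tick 2 v(1,): C4->B4 leap 11st
  -> R1 @ bar 5 tick 0 v(0, 1): D3/D4 P8 -> C3/C4 P8 similar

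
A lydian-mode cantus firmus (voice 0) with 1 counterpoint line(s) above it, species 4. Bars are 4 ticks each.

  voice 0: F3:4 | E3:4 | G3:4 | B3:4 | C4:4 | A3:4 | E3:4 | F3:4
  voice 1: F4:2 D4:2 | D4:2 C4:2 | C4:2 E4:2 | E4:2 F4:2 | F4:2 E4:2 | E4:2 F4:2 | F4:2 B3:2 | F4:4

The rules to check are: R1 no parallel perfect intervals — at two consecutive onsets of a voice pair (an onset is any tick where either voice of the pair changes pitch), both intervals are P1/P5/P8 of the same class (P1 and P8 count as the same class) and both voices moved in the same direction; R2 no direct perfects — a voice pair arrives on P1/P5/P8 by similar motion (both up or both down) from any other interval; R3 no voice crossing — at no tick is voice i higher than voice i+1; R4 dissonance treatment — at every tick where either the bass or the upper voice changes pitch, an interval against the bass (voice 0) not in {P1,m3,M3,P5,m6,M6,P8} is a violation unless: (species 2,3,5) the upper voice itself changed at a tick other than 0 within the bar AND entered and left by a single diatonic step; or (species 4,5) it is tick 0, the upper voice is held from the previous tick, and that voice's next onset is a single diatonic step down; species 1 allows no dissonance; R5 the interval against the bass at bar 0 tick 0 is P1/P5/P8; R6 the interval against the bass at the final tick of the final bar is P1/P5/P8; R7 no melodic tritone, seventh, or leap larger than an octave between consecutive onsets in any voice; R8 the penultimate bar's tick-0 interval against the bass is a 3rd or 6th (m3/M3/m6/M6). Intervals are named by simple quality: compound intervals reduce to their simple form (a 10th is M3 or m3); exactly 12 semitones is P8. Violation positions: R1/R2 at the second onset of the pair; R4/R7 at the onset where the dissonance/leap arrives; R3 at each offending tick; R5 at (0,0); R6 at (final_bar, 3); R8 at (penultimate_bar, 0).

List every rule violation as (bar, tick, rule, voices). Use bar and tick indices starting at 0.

bar 0: v0=F3 v1=F4 downbeat P8
bar 1: v0=E3 v1=D4 downbeat m7
bar 2: v0=G3 v1=C4 downbeat P4
bar 3: v0=B3 v1=E4 downbeat P4
bar 4: v0=C4 v1=F4 downbeat P4
bar 5: v0=A3 v1=E4 downbeat P5
bar 6: v0=E3 v1=F4 downbeat m2
bar 7: v0=F3 v1=F4 downbeat P8
  -> R4 @ bar 2 tick 0 v(0, 1): G3/C4 P4 untreated
  -> R4 @ bar 3 tick 0 v(0, 1): B3/E4 P4 untreated
  -> R4 @ bar 3 tick 2 v(0, 1): B3/F4 TT untreated
  -> R4 @ bar 6 tick 0 v(0, 1): E3/F4 m2 untreated
  -> R8 @ bar 6 tick 0 v(0, 1): penult m2 not 3rd/6th
  -> R7 @ bar 6 tick 2 v(1,): F4->B3 leap 6st
  -> R2 @ bar 7 tick 0 v(0, 1): E3/B3 P5 -> F3/F4 P8 similar
  -> R7 @ bar 7 tick 0 v(1,): B3->F4 leap 6st

(2, 0, R4, (0, 1))
(3, 0, R4, (0, 1))
(3, 2, R4, (0, 1))
(6, 0, R4, (0, 1))
(6, 0, R8, (0, 1))
(6, 2, R7, (1,))
(7, 0, R2, (0, 1))
(7, 0, R7, (1,))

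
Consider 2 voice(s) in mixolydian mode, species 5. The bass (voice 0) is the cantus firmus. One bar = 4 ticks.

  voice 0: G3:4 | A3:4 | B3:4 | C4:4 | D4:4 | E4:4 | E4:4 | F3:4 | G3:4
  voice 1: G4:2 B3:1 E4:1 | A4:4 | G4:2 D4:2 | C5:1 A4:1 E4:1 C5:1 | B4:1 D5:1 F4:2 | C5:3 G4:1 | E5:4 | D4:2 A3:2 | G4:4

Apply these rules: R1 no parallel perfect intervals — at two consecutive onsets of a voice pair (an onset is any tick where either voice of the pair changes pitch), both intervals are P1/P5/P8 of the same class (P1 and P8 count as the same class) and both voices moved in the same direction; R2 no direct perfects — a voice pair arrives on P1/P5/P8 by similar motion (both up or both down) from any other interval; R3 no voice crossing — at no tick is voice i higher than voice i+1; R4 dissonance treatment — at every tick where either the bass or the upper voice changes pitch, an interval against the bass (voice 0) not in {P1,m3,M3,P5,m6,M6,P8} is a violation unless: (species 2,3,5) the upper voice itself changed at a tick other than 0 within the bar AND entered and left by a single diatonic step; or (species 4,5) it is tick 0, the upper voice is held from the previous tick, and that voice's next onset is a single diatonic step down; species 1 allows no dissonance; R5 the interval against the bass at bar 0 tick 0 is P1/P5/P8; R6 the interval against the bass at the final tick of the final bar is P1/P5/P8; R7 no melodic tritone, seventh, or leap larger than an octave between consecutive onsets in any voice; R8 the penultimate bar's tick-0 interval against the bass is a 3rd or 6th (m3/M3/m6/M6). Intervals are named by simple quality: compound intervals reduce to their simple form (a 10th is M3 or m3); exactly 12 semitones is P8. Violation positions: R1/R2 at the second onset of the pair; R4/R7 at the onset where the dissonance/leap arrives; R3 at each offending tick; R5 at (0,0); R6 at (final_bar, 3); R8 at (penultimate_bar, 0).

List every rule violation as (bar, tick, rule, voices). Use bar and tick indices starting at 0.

(1, 0, R2, (0, 1))
(3, 0, R2, (0, 1))
(3, 0, R7, (1,))
(7, 0, R7, (0,))
(7, 0, R7, (1,))
(8, 0, R2, (0, 1))
(8, 0, R7, (1,))

bar 0: v0=G3 v1=G4 downbeat P8
bar 1: v0=A3 v1=A4 downbeat P8
bar 2: v0=B3 v1=G4 downbeat m6
bar 3: v0=C4 v1=C5 downbeat P8
bar 4: v0=D4 v1=B4 downbeat M6
bar 5: v0=E4 v1=C5 downbeat m6
bar 6: v0=E4 v1=E5 downbeat P8
bar 7: v0=F3 v1=D4 downbeat M6
bar 8: v0=G3 v1=G4 downbeat P8
  -> R2 @ bar 1 tick 0 v(0, 1): G3/E4 M6 -> A3/A4 P8 similar
  -> R2 @ bar 3 tick 0 v(0, 1): B3/D4 m3 -> C4/C5 P8 similar
  -> R7 @ bar 3 tick 0 v(1,): D4->C5 leap 10st
  -> R7 @ bar 7 tick 0 v(0,): E4->F3 leap 11st
  -> R7 @ bar 7 tick 0 v(1,): E5->D4 leap 14st
  -> R2 @ bar 8 tick 0 v(0, 1): F3/A3 M3 -> G3/G4 P8 similar
  -> R7 @ bar 8 tick 0 v(1,): A3->G4 leap 10st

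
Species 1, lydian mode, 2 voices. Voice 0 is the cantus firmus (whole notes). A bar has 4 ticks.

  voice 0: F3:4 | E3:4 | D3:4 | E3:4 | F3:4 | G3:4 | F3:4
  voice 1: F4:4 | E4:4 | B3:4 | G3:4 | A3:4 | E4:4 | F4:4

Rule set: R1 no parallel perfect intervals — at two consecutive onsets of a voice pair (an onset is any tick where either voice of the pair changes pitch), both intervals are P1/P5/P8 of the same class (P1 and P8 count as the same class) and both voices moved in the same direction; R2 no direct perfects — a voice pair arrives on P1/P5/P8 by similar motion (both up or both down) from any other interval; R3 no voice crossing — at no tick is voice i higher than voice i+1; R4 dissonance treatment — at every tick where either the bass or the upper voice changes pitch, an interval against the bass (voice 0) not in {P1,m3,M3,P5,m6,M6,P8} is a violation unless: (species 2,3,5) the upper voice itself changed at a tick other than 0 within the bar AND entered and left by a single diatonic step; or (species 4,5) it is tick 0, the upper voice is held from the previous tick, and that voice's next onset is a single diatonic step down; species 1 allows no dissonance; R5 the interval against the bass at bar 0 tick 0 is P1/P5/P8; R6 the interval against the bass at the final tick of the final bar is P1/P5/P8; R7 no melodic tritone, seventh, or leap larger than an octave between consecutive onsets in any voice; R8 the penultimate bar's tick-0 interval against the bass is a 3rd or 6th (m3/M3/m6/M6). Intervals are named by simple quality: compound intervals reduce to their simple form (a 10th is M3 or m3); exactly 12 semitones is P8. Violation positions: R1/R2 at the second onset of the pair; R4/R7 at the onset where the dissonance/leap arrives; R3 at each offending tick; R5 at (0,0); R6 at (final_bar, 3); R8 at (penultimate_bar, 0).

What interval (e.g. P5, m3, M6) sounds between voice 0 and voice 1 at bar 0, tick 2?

voice 0=F3 voice 1=F4 -> P8

P8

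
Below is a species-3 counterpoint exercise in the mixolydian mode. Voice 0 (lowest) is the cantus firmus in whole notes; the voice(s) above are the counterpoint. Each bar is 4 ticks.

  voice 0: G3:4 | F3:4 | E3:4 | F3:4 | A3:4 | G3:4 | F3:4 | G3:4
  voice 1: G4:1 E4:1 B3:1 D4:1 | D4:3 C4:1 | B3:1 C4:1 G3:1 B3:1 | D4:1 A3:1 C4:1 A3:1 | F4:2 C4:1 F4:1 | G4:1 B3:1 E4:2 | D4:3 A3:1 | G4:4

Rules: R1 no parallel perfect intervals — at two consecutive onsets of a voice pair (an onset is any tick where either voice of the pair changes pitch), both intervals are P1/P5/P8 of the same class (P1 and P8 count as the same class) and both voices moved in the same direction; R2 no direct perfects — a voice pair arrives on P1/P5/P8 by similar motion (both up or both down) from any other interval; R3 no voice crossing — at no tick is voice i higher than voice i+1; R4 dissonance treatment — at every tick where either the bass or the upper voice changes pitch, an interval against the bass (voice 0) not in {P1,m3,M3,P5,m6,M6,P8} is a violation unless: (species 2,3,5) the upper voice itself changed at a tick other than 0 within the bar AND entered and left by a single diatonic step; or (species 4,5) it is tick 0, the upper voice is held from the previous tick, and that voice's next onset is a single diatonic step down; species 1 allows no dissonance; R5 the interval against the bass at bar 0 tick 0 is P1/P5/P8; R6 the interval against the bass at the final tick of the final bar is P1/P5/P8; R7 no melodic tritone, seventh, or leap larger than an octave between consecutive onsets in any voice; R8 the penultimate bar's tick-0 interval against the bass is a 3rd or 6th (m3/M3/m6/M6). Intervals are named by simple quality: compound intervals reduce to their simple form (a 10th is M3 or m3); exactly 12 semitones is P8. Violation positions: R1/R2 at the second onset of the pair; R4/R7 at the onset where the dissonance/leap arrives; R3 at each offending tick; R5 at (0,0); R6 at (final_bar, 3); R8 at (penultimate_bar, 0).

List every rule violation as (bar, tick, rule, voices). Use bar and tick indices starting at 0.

bar 0: v0=G3 v1=G4 downbeat P8
bar 1: v0=F3 v1=D4 downbeat M6
bar 2: v0=E3 v1=B3 downbeat P5
bar 3: v0=F3 v1=D4 downbeat M6
bar 4: v0=A3 v1=F4 downbeat m6
bar 5: v0=G3 v1=G4 downbeat P8
bar 6: v0=F3 v1=D4 downbeat M6
bar 7: v0=G3 v1=G4 downbeat P8
  -> R1 @ bar 2 tick 0 v(0, 1): F3/C4 P5 -> E3/B3 P5 similar
  -> R2 @ bar 7 tick 0 v(0, 1): F3/A3 M3 -> G3/G4 P8 similar
  -> R7 @ bar 7 tick 0 v(1,): A3->G4 leap 10st

(2, 0, R1, (0, 1))
(7, 0, R2, (0, 1))
(7, 0, R7, (1,))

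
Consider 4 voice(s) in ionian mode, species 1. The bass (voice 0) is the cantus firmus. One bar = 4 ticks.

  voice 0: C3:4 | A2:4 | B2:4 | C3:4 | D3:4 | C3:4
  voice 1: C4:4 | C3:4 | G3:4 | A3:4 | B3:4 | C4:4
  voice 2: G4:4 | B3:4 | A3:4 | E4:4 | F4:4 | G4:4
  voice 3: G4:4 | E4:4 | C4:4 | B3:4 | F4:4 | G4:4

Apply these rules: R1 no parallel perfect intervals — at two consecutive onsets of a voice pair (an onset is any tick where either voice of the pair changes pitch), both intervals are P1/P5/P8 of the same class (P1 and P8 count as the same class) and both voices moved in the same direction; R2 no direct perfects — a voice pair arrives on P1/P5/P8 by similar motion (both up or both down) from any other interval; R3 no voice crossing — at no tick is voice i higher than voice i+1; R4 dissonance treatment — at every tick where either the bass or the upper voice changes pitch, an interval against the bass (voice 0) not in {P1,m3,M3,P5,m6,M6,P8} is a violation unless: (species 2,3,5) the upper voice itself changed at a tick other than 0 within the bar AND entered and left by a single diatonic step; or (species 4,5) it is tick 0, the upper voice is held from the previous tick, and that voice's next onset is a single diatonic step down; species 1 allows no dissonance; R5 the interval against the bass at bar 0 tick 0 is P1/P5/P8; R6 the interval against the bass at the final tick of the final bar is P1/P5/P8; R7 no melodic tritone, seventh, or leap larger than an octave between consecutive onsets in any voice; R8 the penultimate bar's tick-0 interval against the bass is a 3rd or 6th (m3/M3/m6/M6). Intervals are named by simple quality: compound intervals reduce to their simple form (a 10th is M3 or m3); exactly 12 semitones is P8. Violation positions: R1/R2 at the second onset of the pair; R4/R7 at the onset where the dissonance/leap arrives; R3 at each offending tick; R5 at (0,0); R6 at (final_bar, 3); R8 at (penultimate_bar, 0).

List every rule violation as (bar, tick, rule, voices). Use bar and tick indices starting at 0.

bar 0: v0=C3 v1=C4 v2=G4 v3=G4 downbeat P5
bar 1: v0=A2 v1=C3 v2=B3 v3=E4 downbeat P5
bar 2: v0=B2 v1=G3 v2=A3 v3=C4 downbeat m2
bar 3: v0=C3 v1=A3 v2=E4 v3=B3 downbeat M7
bar 4: v0=D3 v1=B3 v2=F4 v3=F4 downbeat m3
bar 5: v0=C3 v1=C4 v2=G4 v3=G4 downbeat P5
  -> R1 @ bar 1 tick 0 v(0, 3): C3/G4 P5 -> A2/E4 P5 similar
  -> R4 @ bar 1 tick 0 v(0, 2): A2/B3 M2 untreated
  -> R4 @ bar 2 tick 0 v(0, 2): B2/A3 m7 untreated
  -> R4 @ bar 2 tick 0 v(0, 3): B2/C4 m2 untreated
  -> R2 @ bar 3 tick 0 v(1, 2): G3/A3 M2 -> A3/E4 P5 similar
  -> R3 @ bar 3 tick 0 v(2, 3): E4 above B3
  -> R4 @ bar 3 tick 0 v(0, 3): C3/B3 M7 untreated
  -> R3 @ bar 3 tick 1 v(2, 3): E4 above B3
  -> R3 @ bar 3 tick 2 v(2, 3): E4 above B3
  -> R3 @ bar 3 tick 3 v(2, 3): E4 above B3
  -> R2 @ bar 4 tick 0 v(2, 3): E4/B3 P4 -> F4/F4 P1 similar
  -> R7 @ bar 4 tick 0 v(3,): B3->F4 leap 6st
  -> R1 @ bar 5 tick 0 v(2, 3): F4/F4 P1 -> G4/G4 P1 similar
  -> R2 @ bar 5 tick 0 v(1, 2): B3/F4 TT -> C4/G4 P5 similar
  -> R2 @ bar 5 tick 0 v(1, 3): B3/F4 TT -> C4/G4 P5 similar

(1, 0, R1, (0, 3))
(1, 0, R4, (0, 2))
(2, 0, R4, (0, 2))
(2, 0, R4, (0, 3))
(3, 0, R2, (1, 2))
(3, 0, R3, (2, 3))
(3, 0, R4, (0, 3))
(3, 1, R3, (2, 3))
(3, 2, R3, (2, 3))
(3, 3, R3, (2, 3))
(4, 0, R2, (2, 3))
(4, 0, R7, (3,))
(5, 0, R1, (2, 3))
(5, 0, R2, (1, 2))
(5, 0, R2, (1, 3))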